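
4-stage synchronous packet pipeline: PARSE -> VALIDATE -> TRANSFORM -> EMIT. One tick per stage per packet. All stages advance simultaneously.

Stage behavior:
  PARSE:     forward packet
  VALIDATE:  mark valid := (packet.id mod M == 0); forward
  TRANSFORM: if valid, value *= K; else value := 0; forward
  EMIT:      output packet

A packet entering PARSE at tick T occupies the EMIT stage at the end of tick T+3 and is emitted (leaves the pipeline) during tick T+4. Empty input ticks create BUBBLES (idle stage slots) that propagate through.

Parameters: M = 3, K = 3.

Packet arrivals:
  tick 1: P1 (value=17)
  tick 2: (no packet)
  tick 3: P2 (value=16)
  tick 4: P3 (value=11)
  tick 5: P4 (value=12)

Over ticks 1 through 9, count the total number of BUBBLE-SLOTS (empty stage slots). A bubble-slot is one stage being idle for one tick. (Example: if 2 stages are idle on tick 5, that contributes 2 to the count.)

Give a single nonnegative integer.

Answer: 20

Derivation:
Tick 1: [PARSE:P1(v=17,ok=F), VALIDATE:-, TRANSFORM:-, EMIT:-] out:-; bubbles=3
Tick 2: [PARSE:-, VALIDATE:P1(v=17,ok=F), TRANSFORM:-, EMIT:-] out:-; bubbles=3
Tick 3: [PARSE:P2(v=16,ok=F), VALIDATE:-, TRANSFORM:P1(v=0,ok=F), EMIT:-] out:-; bubbles=2
Tick 4: [PARSE:P3(v=11,ok=F), VALIDATE:P2(v=16,ok=F), TRANSFORM:-, EMIT:P1(v=0,ok=F)] out:-; bubbles=1
Tick 5: [PARSE:P4(v=12,ok=F), VALIDATE:P3(v=11,ok=T), TRANSFORM:P2(v=0,ok=F), EMIT:-] out:P1(v=0); bubbles=1
Tick 6: [PARSE:-, VALIDATE:P4(v=12,ok=F), TRANSFORM:P3(v=33,ok=T), EMIT:P2(v=0,ok=F)] out:-; bubbles=1
Tick 7: [PARSE:-, VALIDATE:-, TRANSFORM:P4(v=0,ok=F), EMIT:P3(v=33,ok=T)] out:P2(v=0); bubbles=2
Tick 8: [PARSE:-, VALIDATE:-, TRANSFORM:-, EMIT:P4(v=0,ok=F)] out:P3(v=33); bubbles=3
Tick 9: [PARSE:-, VALIDATE:-, TRANSFORM:-, EMIT:-] out:P4(v=0); bubbles=4
Total bubble-slots: 20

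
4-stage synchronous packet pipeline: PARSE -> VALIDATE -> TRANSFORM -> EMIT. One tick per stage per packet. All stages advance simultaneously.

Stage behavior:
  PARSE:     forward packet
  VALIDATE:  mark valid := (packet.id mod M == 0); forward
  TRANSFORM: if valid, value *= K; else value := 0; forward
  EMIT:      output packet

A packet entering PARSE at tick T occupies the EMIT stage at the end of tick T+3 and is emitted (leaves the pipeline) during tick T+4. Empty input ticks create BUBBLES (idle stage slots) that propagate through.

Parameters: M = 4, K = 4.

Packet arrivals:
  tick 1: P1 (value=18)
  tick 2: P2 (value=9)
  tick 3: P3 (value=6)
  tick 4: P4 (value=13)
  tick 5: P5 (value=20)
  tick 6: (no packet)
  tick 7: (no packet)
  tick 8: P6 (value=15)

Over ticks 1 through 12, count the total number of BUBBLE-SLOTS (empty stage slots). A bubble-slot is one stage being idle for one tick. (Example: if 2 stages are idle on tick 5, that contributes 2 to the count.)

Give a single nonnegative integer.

Answer: 24

Derivation:
Tick 1: [PARSE:P1(v=18,ok=F), VALIDATE:-, TRANSFORM:-, EMIT:-] out:-; bubbles=3
Tick 2: [PARSE:P2(v=9,ok=F), VALIDATE:P1(v=18,ok=F), TRANSFORM:-, EMIT:-] out:-; bubbles=2
Tick 3: [PARSE:P3(v=6,ok=F), VALIDATE:P2(v=9,ok=F), TRANSFORM:P1(v=0,ok=F), EMIT:-] out:-; bubbles=1
Tick 4: [PARSE:P4(v=13,ok=F), VALIDATE:P3(v=6,ok=F), TRANSFORM:P2(v=0,ok=F), EMIT:P1(v=0,ok=F)] out:-; bubbles=0
Tick 5: [PARSE:P5(v=20,ok=F), VALIDATE:P4(v=13,ok=T), TRANSFORM:P3(v=0,ok=F), EMIT:P2(v=0,ok=F)] out:P1(v=0); bubbles=0
Tick 6: [PARSE:-, VALIDATE:P5(v=20,ok=F), TRANSFORM:P4(v=52,ok=T), EMIT:P3(v=0,ok=F)] out:P2(v=0); bubbles=1
Tick 7: [PARSE:-, VALIDATE:-, TRANSFORM:P5(v=0,ok=F), EMIT:P4(v=52,ok=T)] out:P3(v=0); bubbles=2
Tick 8: [PARSE:P6(v=15,ok=F), VALIDATE:-, TRANSFORM:-, EMIT:P5(v=0,ok=F)] out:P4(v=52); bubbles=2
Tick 9: [PARSE:-, VALIDATE:P6(v=15,ok=F), TRANSFORM:-, EMIT:-] out:P5(v=0); bubbles=3
Tick 10: [PARSE:-, VALIDATE:-, TRANSFORM:P6(v=0,ok=F), EMIT:-] out:-; bubbles=3
Tick 11: [PARSE:-, VALIDATE:-, TRANSFORM:-, EMIT:P6(v=0,ok=F)] out:-; bubbles=3
Tick 12: [PARSE:-, VALIDATE:-, TRANSFORM:-, EMIT:-] out:P6(v=0); bubbles=4
Total bubble-slots: 24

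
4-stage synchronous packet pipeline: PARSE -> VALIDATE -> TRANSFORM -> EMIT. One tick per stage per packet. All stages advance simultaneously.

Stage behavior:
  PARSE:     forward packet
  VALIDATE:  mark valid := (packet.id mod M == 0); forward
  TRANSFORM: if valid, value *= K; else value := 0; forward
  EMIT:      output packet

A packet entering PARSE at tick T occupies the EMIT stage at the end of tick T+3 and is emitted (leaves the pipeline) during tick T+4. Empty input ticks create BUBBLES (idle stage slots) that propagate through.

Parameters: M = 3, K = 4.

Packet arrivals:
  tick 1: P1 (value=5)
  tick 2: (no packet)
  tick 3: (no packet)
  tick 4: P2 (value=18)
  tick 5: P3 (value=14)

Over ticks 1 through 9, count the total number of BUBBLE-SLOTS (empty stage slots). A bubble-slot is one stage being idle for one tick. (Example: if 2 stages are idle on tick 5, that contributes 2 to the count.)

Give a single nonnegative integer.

Answer: 24

Derivation:
Tick 1: [PARSE:P1(v=5,ok=F), VALIDATE:-, TRANSFORM:-, EMIT:-] out:-; bubbles=3
Tick 2: [PARSE:-, VALIDATE:P1(v=5,ok=F), TRANSFORM:-, EMIT:-] out:-; bubbles=3
Tick 3: [PARSE:-, VALIDATE:-, TRANSFORM:P1(v=0,ok=F), EMIT:-] out:-; bubbles=3
Tick 4: [PARSE:P2(v=18,ok=F), VALIDATE:-, TRANSFORM:-, EMIT:P1(v=0,ok=F)] out:-; bubbles=2
Tick 5: [PARSE:P3(v=14,ok=F), VALIDATE:P2(v=18,ok=F), TRANSFORM:-, EMIT:-] out:P1(v=0); bubbles=2
Tick 6: [PARSE:-, VALIDATE:P3(v=14,ok=T), TRANSFORM:P2(v=0,ok=F), EMIT:-] out:-; bubbles=2
Tick 7: [PARSE:-, VALIDATE:-, TRANSFORM:P3(v=56,ok=T), EMIT:P2(v=0,ok=F)] out:-; bubbles=2
Tick 8: [PARSE:-, VALIDATE:-, TRANSFORM:-, EMIT:P3(v=56,ok=T)] out:P2(v=0); bubbles=3
Tick 9: [PARSE:-, VALIDATE:-, TRANSFORM:-, EMIT:-] out:P3(v=56); bubbles=4
Total bubble-slots: 24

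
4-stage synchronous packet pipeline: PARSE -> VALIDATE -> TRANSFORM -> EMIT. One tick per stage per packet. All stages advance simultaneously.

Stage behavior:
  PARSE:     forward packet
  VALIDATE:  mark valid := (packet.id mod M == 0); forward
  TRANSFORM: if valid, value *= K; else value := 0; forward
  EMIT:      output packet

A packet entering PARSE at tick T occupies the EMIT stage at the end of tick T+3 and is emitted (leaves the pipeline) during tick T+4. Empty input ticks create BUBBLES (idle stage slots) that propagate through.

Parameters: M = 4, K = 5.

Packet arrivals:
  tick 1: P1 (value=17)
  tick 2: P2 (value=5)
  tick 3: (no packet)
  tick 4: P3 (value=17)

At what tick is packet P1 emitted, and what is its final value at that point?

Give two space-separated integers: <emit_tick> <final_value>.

Answer: 5 0

Derivation:
Tick 1: [PARSE:P1(v=17,ok=F), VALIDATE:-, TRANSFORM:-, EMIT:-] out:-; in:P1
Tick 2: [PARSE:P2(v=5,ok=F), VALIDATE:P1(v=17,ok=F), TRANSFORM:-, EMIT:-] out:-; in:P2
Tick 3: [PARSE:-, VALIDATE:P2(v=5,ok=F), TRANSFORM:P1(v=0,ok=F), EMIT:-] out:-; in:-
Tick 4: [PARSE:P3(v=17,ok=F), VALIDATE:-, TRANSFORM:P2(v=0,ok=F), EMIT:P1(v=0,ok=F)] out:-; in:P3
Tick 5: [PARSE:-, VALIDATE:P3(v=17,ok=F), TRANSFORM:-, EMIT:P2(v=0,ok=F)] out:P1(v=0); in:-
Tick 6: [PARSE:-, VALIDATE:-, TRANSFORM:P3(v=0,ok=F), EMIT:-] out:P2(v=0); in:-
Tick 7: [PARSE:-, VALIDATE:-, TRANSFORM:-, EMIT:P3(v=0,ok=F)] out:-; in:-
Tick 8: [PARSE:-, VALIDATE:-, TRANSFORM:-, EMIT:-] out:P3(v=0); in:-
P1: arrives tick 1, valid=False (id=1, id%4=1), emit tick 5, final value 0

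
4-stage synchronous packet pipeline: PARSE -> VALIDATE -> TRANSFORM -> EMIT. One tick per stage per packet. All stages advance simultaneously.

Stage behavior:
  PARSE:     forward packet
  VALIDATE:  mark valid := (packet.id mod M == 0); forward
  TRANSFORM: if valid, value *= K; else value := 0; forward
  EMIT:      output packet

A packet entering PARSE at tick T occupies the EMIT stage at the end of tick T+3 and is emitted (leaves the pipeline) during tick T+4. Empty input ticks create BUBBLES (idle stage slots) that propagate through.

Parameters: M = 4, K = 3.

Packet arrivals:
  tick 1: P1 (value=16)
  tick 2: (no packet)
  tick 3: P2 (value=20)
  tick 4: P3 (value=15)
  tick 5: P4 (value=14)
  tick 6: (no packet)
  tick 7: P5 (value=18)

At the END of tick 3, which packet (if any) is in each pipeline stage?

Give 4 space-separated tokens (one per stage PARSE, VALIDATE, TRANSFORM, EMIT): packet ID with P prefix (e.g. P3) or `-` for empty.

Answer: P2 - P1 -

Derivation:
Tick 1: [PARSE:P1(v=16,ok=F), VALIDATE:-, TRANSFORM:-, EMIT:-] out:-; in:P1
Tick 2: [PARSE:-, VALIDATE:P1(v=16,ok=F), TRANSFORM:-, EMIT:-] out:-; in:-
Tick 3: [PARSE:P2(v=20,ok=F), VALIDATE:-, TRANSFORM:P1(v=0,ok=F), EMIT:-] out:-; in:P2
At end of tick 3: ['P2', '-', 'P1', '-']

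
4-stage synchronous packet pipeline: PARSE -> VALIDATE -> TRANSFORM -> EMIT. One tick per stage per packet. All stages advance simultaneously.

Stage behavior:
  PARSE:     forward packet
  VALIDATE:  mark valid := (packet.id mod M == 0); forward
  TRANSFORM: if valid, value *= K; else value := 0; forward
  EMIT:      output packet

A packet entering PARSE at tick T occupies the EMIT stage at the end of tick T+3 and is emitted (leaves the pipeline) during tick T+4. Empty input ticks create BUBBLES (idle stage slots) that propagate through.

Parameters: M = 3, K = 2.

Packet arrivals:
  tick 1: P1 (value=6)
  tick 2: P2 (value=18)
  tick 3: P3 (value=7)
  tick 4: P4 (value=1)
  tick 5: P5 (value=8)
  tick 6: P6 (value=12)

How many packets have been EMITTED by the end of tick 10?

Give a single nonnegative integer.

Answer: 6

Derivation:
Tick 1: [PARSE:P1(v=6,ok=F), VALIDATE:-, TRANSFORM:-, EMIT:-] out:-; in:P1
Tick 2: [PARSE:P2(v=18,ok=F), VALIDATE:P1(v=6,ok=F), TRANSFORM:-, EMIT:-] out:-; in:P2
Tick 3: [PARSE:P3(v=7,ok=F), VALIDATE:P2(v=18,ok=F), TRANSFORM:P1(v=0,ok=F), EMIT:-] out:-; in:P3
Tick 4: [PARSE:P4(v=1,ok=F), VALIDATE:P3(v=7,ok=T), TRANSFORM:P2(v=0,ok=F), EMIT:P1(v=0,ok=F)] out:-; in:P4
Tick 5: [PARSE:P5(v=8,ok=F), VALIDATE:P4(v=1,ok=F), TRANSFORM:P3(v=14,ok=T), EMIT:P2(v=0,ok=F)] out:P1(v=0); in:P5
Tick 6: [PARSE:P6(v=12,ok=F), VALIDATE:P5(v=8,ok=F), TRANSFORM:P4(v=0,ok=F), EMIT:P3(v=14,ok=T)] out:P2(v=0); in:P6
Tick 7: [PARSE:-, VALIDATE:P6(v=12,ok=T), TRANSFORM:P5(v=0,ok=F), EMIT:P4(v=0,ok=F)] out:P3(v=14); in:-
Tick 8: [PARSE:-, VALIDATE:-, TRANSFORM:P6(v=24,ok=T), EMIT:P5(v=0,ok=F)] out:P4(v=0); in:-
Tick 9: [PARSE:-, VALIDATE:-, TRANSFORM:-, EMIT:P6(v=24,ok=T)] out:P5(v=0); in:-
Tick 10: [PARSE:-, VALIDATE:-, TRANSFORM:-, EMIT:-] out:P6(v=24); in:-
Emitted by tick 10: ['P1', 'P2', 'P3', 'P4', 'P5', 'P6']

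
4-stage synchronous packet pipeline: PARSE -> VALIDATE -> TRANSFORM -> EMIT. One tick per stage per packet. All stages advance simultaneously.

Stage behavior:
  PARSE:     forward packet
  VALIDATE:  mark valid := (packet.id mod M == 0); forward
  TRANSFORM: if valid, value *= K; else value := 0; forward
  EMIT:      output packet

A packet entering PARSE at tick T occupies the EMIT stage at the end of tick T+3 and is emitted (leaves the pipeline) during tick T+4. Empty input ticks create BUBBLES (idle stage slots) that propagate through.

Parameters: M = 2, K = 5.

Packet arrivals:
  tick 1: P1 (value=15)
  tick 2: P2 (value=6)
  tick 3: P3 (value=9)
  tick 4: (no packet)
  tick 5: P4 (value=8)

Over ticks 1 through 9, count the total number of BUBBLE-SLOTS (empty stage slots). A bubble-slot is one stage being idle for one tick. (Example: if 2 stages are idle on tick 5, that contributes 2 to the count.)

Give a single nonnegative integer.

Tick 1: [PARSE:P1(v=15,ok=F), VALIDATE:-, TRANSFORM:-, EMIT:-] out:-; bubbles=3
Tick 2: [PARSE:P2(v=6,ok=F), VALIDATE:P1(v=15,ok=F), TRANSFORM:-, EMIT:-] out:-; bubbles=2
Tick 3: [PARSE:P3(v=9,ok=F), VALIDATE:P2(v=6,ok=T), TRANSFORM:P1(v=0,ok=F), EMIT:-] out:-; bubbles=1
Tick 4: [PARSE:-, VALIDATE:P3(v=9,ok=F), TRANSFORM:P2(v=30,ok=T), EMIT:P1(v=0,ok=F)] out:-; bubbles=1
Tick 5: [PARSE:P4(v=8,ok=F), VALIDATE:-, TRANSFORM:P3(v=0,ok=F), EMIT:P2(v=30,ok=T)] out:P1(v=0); bubbles=1
Tick 6: [PARSE:-, VALIDATE:P4(v=8,ok=T), TRANSFORM:-, EMIT:P3(v=0,ok=F)] out:P2(v=30); bubbles=2
Tick 7: [PARSE:-, VALIDATE:-, TRANSFORM:P4(v=40,ok=T), EMIT:-] out:P3(v=0); bubbles=3
Tick 8: [PARSE:-, VALIDATE:-, TRANSFORM:-, EMIT:P4(v=40,ok=T)] out:-; bubbles=3
Tick 9: [PARSE:-, VALIDATE:-, TRANSFORM:-, EMIT:-] out:P4(v=40); bubbles=4
Total bubble-slots: 20

Answer: 20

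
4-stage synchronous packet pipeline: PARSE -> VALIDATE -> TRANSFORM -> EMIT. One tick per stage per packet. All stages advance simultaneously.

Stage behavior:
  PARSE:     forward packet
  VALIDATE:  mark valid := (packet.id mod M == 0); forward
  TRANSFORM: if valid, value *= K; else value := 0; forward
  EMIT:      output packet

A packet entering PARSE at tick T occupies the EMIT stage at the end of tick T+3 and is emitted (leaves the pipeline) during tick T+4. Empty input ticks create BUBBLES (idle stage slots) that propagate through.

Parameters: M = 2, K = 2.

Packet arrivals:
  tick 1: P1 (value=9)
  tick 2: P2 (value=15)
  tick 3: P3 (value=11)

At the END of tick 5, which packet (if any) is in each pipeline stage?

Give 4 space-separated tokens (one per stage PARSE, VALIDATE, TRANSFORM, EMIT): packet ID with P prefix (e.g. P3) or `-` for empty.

Tick 1: [PARSE:P1(v=9,ok=F), VALIDATE:-, TRANSFORM:-, EMIT:-] out:-; in:P1
Tick 2: [PARSE:P2(v=15,ok=F), VALIDATE:P1(v=9,ok=F), TRANSFORM:-, EMIT:-] out:-; in:P2
Tick 3: [PARSE:P3(v=11,ok=F), VALIDATE:P2(v=15,ok=T), TRANSFORM:P1(v=0,ok=F), EMIT:-] out:-; in:P3
Tick 4: [PARSE:-, VALIDATE:P3(v=11,ok=F), TRANSFORM:P2(v=30,ok=T), EMIT:P1(v=0,ok=F)] out:-; in:-
Tick 5: [PARSE:-, VALIDATE:-, TRANSFORM:P3(v=0,ok=F), EMIT:P2(v=30,ok=T)] out:P1(v=0); in:-
At end of tick 5: ['-', '-', 'P3', 'P2']

Answer: - - P3 P2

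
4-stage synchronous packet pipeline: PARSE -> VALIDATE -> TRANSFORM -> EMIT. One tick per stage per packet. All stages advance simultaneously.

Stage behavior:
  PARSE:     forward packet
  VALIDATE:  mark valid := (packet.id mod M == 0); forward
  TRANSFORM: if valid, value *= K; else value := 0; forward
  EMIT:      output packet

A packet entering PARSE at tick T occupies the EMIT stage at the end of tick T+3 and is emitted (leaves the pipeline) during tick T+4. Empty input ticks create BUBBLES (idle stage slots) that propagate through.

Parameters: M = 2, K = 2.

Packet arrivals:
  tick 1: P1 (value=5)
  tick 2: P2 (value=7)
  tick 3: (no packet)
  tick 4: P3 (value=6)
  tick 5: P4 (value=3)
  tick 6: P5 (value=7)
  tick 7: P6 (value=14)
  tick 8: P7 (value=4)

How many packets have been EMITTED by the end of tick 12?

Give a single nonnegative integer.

Answer: 7

Derivation:
Tick 1: [PARSE:P1(v=5,ok=F), VALIDATE:-, TRANSFORM:-, EMIT:-] out:-; in:P1
Tick 2: [PARSE:P2(v=7,ok=F), VALIDATE:P1(v=5,ok=F), TRANSFORM:-, EMIT:-] out:-; in:P2
Tick 3: [PARSE:-, VALIDATE:P2(v=7,ok=T), TRANSFORM:P1(v=0,ok=F), EMIT:-] out:-; in:-
Tick 4: [PARSE:P3(v=6,ok=F), VALIDATE:-, TRANSFORM:P2(v=14,ok=T), EMIT:P1(v=0,ok=F)] out:-; in:P3
Tick 5: [PARSE:P4(v=3,ok=F), VALIDATE:P3(v=6,ok=F), TRANSFORM:-, EMIT:P2(v=14,ok=T)] out:P1(v=0); in:P4
Tick 6: [PARSE:P5(v=7,ok=F), VALIDATE:P4(v=3,ok=T), TRANSFORM:P3(v=0,ok=F), EMIT:-] out:P2(v=14); in:P5
Tick 7: [PARSE:P6(v=14,ok=F), VALIDATE:P5(v=7,ok=F), TRANSFORM:P4(v=6,ok=T), EMIT:P3(v=0,ok=F)] out:-; in:P6
Tick 8: [PARSE:P7(v=4,ok=F), VALIDATE:P6(v=14,ok=T), TRANSFORM:P5(v=0,ok=F), EMIT:P4(v=6,ok=T)] out:P3(v=0); in:P7
Tick 9: [PARSE:-, VALIDATE:P7(v=4,ok=F), TRANSFORM:P6(v=28,ok=T), EMIT:P5(v=0,ok=F)] out:P4(v=6); in:-
Tick 10: [PARSE:-, VALIDATE:-, TRANSFORM:P7(v=0,ok=F), EMIT:P6(v=28,ok=T)] out:P5(v=0); in:-
Tick 11: [PARSE:-, VALIDATE:-, TRANSFORM:-, EMIT:P7(v=0,ok=F)] out:P6(v=28); in:-
Tick 12: [PARSE:-, VALIDATE:-, TRANSFORM:-, EMIT:-] out:P7(v=0); in:-
Emitted by tick 12: ['P1', 'P2', 'P3', 'P4', 'P5', 'P6', 'P7']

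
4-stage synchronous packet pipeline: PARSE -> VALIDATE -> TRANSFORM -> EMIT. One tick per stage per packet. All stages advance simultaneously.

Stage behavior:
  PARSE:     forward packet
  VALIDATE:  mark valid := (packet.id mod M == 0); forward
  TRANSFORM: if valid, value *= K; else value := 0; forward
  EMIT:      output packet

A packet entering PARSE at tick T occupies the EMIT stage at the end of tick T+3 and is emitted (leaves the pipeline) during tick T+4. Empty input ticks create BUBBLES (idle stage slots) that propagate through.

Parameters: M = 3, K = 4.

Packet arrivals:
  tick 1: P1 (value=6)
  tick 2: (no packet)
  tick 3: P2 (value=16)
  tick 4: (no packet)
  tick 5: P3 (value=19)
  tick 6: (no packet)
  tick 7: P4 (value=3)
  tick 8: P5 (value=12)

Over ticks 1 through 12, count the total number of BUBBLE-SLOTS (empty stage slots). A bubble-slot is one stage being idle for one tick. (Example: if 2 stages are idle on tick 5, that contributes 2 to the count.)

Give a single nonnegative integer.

Tick 1: [PARSE:P1(v=6,ok=F), VALIDATE:-, TRANSFORM:-, EMIT:-] out:-; bubbles=3
Tick 2: [PARSE:-, VALIDATE:P1(v=6,ok=F), TRANSFORM:-, EMIT:-] out:-; bubbles=3
Tick 3: [PARSE:P2(v=16,ok=F), VALIDATE:-, TRANSFORM:P1(v=0,ok=F), EMIT:-] out:-; bubbles=2
Tick 4: [PARSE:-, VALIDATE:P2(v=16,ok=F), TRANSFORM:-, EMIT:P1(v=0,ok=F)] out:-; bubbles=2
Tick 5: [PARSE:P3(v=19,ok=F), VALIDATE:-, TRANSFORM:P2(v=0,ok=F), EMIT:-] out:P1(v=0); bubbles=2
Tick 6: [PARSE:-, VALIDATE:P3(v=19,ok=T), TRANSFORM:-, EMIT:P2(v=0,ok=F)] out:-; bubbles=2
Tick 7: [PARSE:P4(v=3,ok=F), VALIDATE:-, TRANSFORM:P3(v=76,ok=T), EMIT:-] out:P2(v=0); bubbles=2
Tick 8: [PARSE:P5(v=12,ok=F), VALIDATE:P4(v=3,ok=F), TRANSFORM:-, EMIT:P3(v=76,ok=T)] out:-; bubbles=1
Tick 9: [PARSE:-, VALIDATE:P5(v=12,ok=F), TRANSFORM:P4(v=0,ok=F), EMIT:-] out:P3(v=76); bubbles=2
Tick 10: [PARSE:-, VALIDATE:-, TRANSFORM:P5(v=0,ok=F), EMIT:P4(v=0,ok=F)] out:-; bubbles=2
Tick 11: [PARSE:-, VALIDATE:-, TRANSFORM:-, EMIT:P5(v=0,ok=F)] out:P4(v=0); bubbles=3
Tick 12: [PARSE:-, VALIDATE:-, TRANSFORM:-, EMIT:-] out:P5(v=0); bubbles=4
Total bubble-slots: 28

Answer: 28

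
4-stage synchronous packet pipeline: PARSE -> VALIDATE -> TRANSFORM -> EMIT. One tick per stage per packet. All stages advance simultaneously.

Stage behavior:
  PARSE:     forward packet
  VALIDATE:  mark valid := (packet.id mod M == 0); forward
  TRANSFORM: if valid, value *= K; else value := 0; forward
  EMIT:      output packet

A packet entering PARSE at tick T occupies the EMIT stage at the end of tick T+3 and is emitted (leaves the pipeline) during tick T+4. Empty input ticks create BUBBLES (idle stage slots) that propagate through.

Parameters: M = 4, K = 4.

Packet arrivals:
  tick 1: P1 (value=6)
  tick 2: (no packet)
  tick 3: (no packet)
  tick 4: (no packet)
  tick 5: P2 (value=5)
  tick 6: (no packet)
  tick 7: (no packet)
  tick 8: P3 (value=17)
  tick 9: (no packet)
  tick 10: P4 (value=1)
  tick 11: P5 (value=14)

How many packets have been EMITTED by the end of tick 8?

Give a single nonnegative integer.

Tick 1: [PARSE:P1(v=6,ok=F), VALIDATE:-, TRANSFORM:-, EMIT:-] out:-; in:P1
Tick 2: [PARSE:-, VALIDATE:P1(v=6,ok=F), TRANSFORM:-, EMIT:-] out:-; in:-
Tick 3: [PARSE:-, VALIDATE:-, TRANSFORM:P1(v=0,ok=F), EMIT:-] out:-; in:-
Tick 4: [PARSE:-, VALIDATE:-, TRANSFORM:-, EMIT:P1(v=0,ok=F)] out:-; in:-
Tick 5: [PARSE:P2(v=5,ok=F), VALIDATE:-, TRANSFORM:-, EMIT:-] out:P1(v=0); in:P2
Tick 6: [PARSE:-, VALIDATE:P2(v=5,ok=F), TRANSFORM:-, EMIT:-] out:-; in:-
Tick 7: [PARSE:-, VALIDATE:-, TRANSFORM:P2(v=0,ok=F), EMIT:-] out:-; in:-
Tick 8: [PARSE:P3(v=17,ok=F), VALIDATE:-, TRANSFORM:-, EMIT:P2(v=0,ok=F)] out:-; in:P3
Emitted by tick 8: ['P1']

Answer: 1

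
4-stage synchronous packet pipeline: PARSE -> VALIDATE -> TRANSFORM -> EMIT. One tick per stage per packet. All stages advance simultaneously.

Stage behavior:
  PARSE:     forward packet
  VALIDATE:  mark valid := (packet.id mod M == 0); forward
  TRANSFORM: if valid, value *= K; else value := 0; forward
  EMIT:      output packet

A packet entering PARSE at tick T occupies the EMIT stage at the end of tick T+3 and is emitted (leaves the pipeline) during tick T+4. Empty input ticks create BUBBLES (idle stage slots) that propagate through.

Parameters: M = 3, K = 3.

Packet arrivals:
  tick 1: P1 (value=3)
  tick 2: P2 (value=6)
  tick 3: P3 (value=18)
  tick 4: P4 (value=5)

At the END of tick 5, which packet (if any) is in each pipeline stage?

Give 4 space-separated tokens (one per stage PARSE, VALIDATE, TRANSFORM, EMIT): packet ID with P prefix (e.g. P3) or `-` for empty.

Answer: - P4 P3 P2

Derivation:
Tick 1: [PARSE:P1(v=3,ok=F), VALIDATE:-, TRANSFORM:-, EMIT:-] out:-; in:P1
Tick 2: [PARSE:P2(v=6,ok=F), VALIDATE:P1(v=3,ok=F), TRANSFORM:-, EMIT:-] out:-; in:P2
Tick 3: [PARSE:P3(v=18,ok=F), VALIDATE:P2(v=6,ok=F), TRANSFORM:P1(v=0,ok=F), EMIT:-] out:-; in:P3
Tick 4: [PARSE:P4(v=5,ok=F), VALIDATE:P3(v=18,ok=T), TRANSFORM:P2(v=0,ok=F), EMIT:P1(v=0,ok=F)] out:-; in:P4
Tick 5: [PARSE:-, VALIDATE:P4(v=5,ok=F), TRANSFORM:P3(v=54,ok=T), EMIT:P2(v=0,ok=F)] out:P1(v=0); in:-
At end of tick 5: ['-', 'P4', 'P3', 'P2']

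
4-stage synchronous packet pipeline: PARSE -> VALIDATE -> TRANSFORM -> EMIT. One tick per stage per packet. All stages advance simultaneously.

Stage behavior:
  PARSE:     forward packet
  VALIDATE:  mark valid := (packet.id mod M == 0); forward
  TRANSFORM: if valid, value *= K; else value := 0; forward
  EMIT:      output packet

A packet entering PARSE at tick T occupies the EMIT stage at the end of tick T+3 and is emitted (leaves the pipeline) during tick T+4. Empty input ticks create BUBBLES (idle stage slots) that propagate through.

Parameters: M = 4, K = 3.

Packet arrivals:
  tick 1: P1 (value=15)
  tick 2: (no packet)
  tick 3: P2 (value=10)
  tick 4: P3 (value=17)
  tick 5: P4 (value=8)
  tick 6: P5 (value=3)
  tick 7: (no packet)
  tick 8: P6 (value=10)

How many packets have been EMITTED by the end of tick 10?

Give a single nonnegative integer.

Answer: 5

Derivation:
Tick 1: [PARSE:P1(v=15,ok=F), VALIDATE:-, TRANSFORM:-, EMIT:-] out:-; in:P1
Tick 2: [PARSE:-, VALIDATE:P1(v=15,ok=F), TRANSFORM:-, EMIT:-] out:-; in:-
Tick 3: [PARSE:P2(v=10,ok=F), VALIDATE:-, TRANSFORM:P1(v=0,ok=F), EMIT:-] out:-; in:P2
Tick 4: [PARSE:P3(v=17,ok=F), VALIDATE:P2(v=10,ok=F), TRANSFORM:-, EMIT:P1(v=0,ok=F)] out:-; in:P3
Tick 5: [PARSE:P4(v=8,ok=F), VALIDATE:P3(v=17,ok=F), TRANSFORM:P2(v=0,ok=F), EMIT:-] out:P1(v=0); in:P4
Tick 6: [PARSE:P5(v=3,ok=F), VALIDATE:P4(v=8,ok=T), TRANSFORM:P3(v=0,ok=F), EMIT:P2(v=0,ok=F)] out:-; in:P5
Tick 7: [PARSE:-, VALIDATE:P5(v=3,ok=F), TRANSFORM:P4(v=24,ok=T), EMIT:P3(v=0,ok=F)] out:P2(v=0); in:-
Tick 8: [PARSE:P6(v=10,ok=F), VALIDATE:-, TRANSFORM:P5(v=0,ok=F), EMIT:P4(v=24,ok=T)] out:P3(v=0); in:P6
Tick 9: [PARSE:-, VALIDATE:P6(v=10,ok=F), TRANSFORM:-, EMIT:P5(v=0,ok=F)] out:P4(v=24); in:-
Tick 10: [PARSE:-, VALIDATE:-, TRANSFORM:P6(v=0,ok=F), EMIT:-] out:P5(v=0); in:-
Emitted by tick 10: ['P1', 'P2', 'P3', 'P4', 'P5']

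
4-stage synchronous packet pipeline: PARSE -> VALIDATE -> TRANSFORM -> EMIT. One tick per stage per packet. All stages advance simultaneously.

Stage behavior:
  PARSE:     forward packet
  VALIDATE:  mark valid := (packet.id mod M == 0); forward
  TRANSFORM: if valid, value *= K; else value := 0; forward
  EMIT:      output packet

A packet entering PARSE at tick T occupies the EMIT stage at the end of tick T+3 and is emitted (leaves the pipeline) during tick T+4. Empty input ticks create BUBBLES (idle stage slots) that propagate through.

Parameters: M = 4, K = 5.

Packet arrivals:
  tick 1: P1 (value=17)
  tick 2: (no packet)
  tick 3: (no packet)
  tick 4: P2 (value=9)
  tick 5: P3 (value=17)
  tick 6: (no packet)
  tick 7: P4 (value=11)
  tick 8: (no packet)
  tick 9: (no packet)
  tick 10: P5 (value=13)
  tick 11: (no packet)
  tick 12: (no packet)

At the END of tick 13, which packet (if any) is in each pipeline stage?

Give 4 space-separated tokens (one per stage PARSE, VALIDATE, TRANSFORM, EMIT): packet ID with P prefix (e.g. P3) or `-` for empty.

Tick 1: [PARSE:P1(v=17,ok=F), VALIDATE:-, TRANSFORM:-, EMIT:-] out:-; in:P1
Tick 2: [PARSE:-, VALIDATE:P1(v=17,ok=F), TRANSFORM:-, EMIT:-] out:-; in:-
Tick 3: [PARSE:-, VALIDATE:-, TRANSFORM:P1(v=0,ok=F), EMIT:-] out:-; in:-
Tick 4: [PARSE:P2(v=9,ok=F), VALIDATE:-, TRANSFORM:-, EMIT:P1(v=0,ok=F)] out:-; in:P2
Tick 5: [PARSE:P3(v=17,ok=F), VALIDATE:P2(v=9,ok=F), TRANSFORM:-, EMIT:-] out:P1(v=0); in:P3
Tick 6: [PARSE:-, VALIDATE:P3(v=17,ok=F), TRANSFORM:P2(v=0,ok=F), EMIT:-] out:-; in:-
Tick 7: [PARSE:P4(v=11,ok=F), VALIDATE:-, TRANSFORM:P3(v=0,ok=F), EMIT:P2(v=0,ok=F)] out:-; in:P4
Tick 8: [PARSE:-, VALIDATE:P4(v=11,ok=T), TRANSFORM:-, EMIT:P3(v=0,ok=F)] out:P2(v=0); in:-
Tick 9: [PARSE:-, VALIDATE:-, TRANSFORM:P4(v=55,ok=T), EMIT:-] out:P3(v=0); in:-
Tick 10: [PARSE:P5(v=13,ok=F), VALIDATE:-, TRANSFORM:-, EMIT:P4(v=55,ok=T)] out:-; in:P5
Tick 11: [PARSE:-, VALIDATE:P5(v=13,ok=F), TRANSFORM:-, EMIT:-] out:P4(v=55); in:-
Tick 12: [PARSE:-, VALIDATE:-, TRANSFORM:P5(v=0,ok=F), EMIT:-] out:-; in:-
Tick 13: [PARSE:-, VALIDATE:-, TRANSFORM:-, EMIT:P5(v=0,ok=F)] out:-; in:-
At end of tick 13: ['-', '-', '-', 'P5']

Answer: - - - P5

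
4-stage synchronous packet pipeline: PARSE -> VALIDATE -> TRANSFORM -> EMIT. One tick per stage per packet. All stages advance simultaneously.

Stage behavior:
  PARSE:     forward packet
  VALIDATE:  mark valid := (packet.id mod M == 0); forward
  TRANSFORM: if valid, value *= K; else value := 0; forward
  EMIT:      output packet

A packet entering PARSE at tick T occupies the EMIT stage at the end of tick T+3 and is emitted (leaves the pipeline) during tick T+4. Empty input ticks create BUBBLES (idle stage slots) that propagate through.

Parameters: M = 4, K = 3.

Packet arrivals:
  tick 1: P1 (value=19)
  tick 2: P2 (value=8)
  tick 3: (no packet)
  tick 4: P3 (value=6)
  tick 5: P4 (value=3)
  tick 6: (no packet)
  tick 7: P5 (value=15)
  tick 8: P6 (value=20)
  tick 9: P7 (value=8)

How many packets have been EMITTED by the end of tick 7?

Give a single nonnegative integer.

Tick 1: [PARSE:P1(v=19,ok=F), VALIDATE:-, TRANSFORM:-, EMIT:-] out:-; in:P1
Tick 2: [PARSE:P2(v=8,ok=F), VALIDATE:P1(v=19,ok=F), TRANSFORM:-, EMIT:-] out:-; in:P2
Tick 3: [PARSE:-, VALIDATE:P2(v=8,ok=F), TRANSFORM:P1(v=0,ok=F), EMIT:-] out:-; in:-
Tick 4: [PARSE:P3(v=6,ok=F), VALIDATE:-, TRANSFORM:P2(v=0,ok=F), EMIT:P1(v=0,ok=F)] out:-; in:P3
Tick 5: [PARSE:P4(v=3,ok=F), VALIDATE:P3(v=6,ok=F), TRANSFORM:-, EMIT:P2(v=0,ok=F)] out:P1(v=0); in:P4
Tick 6: [PARSE:-, VALIDATE:P4(v=3,ok=T), TRANSFORM:P3(v=0,ok=F), EMIT:-] out:P2(v=0); in:-
Tick 7: [PARSE:P5(v=15,ok=F), VALIDATE:-, TRANSFORM:P4(v=9,ok=T), EMIT:P3(v=0,ok=F)] out:-; in:P5
Emitted by tick 7: ['P1', 'P2']

Answer: 2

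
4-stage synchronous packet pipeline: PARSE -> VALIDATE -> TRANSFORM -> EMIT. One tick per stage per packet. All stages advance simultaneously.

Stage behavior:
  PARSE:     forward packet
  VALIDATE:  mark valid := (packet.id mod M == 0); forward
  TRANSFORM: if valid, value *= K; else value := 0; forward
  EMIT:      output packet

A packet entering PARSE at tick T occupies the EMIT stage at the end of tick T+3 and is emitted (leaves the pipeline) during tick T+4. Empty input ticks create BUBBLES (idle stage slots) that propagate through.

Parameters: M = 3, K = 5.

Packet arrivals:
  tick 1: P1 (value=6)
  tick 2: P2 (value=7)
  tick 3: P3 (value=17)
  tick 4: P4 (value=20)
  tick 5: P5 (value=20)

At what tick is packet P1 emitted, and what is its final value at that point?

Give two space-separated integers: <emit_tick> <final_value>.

Tick 1: [PARSE:P1(v=6,ok=F), VALIDATE:-, TRANSFORM:-, EMIT:-] out:-; in:P1
Tick 2: [PARSE:P2(v=7,ok=F), VALIDATE:P1(v=6,ok=F), TRANSFORM:-, EMIT:-] out:-; in:P2
Tick 3: [PARSE:P3(v=17,ok=F), VALIDATE:P2(v=7,ok=F), TRANSFORM:P1(v=0,ok=F), EMIT:-] out:-; in:P3
Tick 4: [PARSE:P4(v=20,ok=F), VALIDATE:P3(v=17,ok=T), TRANSFORM:P2(v=0,ok=F), EMIT:P1(v=0,ok=F)] out:-; in:P4
Tick 5: [PARSE:P5(v=20,ok=F), VALIDATE:P4(v=20,ok=F), TRANSFORM:P3(v=85,ok=T), EMIT:P2(v=0,ok=F)] out:P1(v=0); in:P5
Tick 6: [PARSE:-, VALIDATE:P5(v=20,ok=F), TRANSFORM:P4(v=0,ok=F), EMIT:P3(v=85,ok=T)] out:P2(v=0); in:-
Tick 7: [PARSE:-, VALIDATE:-, TRANSFORM:P5(v=0,ok=F), EMIT:P4(v=0,ok=F)] out:P3(v=85); in:-
Tick 8: [PARSE:-, VALIDATE:-, TRANSFORM:-, EMIT:P5(v=0,ok=F)] out:P4(v=0); in:-
Tick 9: [PARSE:-, VALIDATE:-, TRANSFORM:-, EMIT:-] out:P5(v=0); in:-
P1: arrives tick 1, valid=False (id=1, id%3=1), emit tick 5, final value 0

Answer: 5 0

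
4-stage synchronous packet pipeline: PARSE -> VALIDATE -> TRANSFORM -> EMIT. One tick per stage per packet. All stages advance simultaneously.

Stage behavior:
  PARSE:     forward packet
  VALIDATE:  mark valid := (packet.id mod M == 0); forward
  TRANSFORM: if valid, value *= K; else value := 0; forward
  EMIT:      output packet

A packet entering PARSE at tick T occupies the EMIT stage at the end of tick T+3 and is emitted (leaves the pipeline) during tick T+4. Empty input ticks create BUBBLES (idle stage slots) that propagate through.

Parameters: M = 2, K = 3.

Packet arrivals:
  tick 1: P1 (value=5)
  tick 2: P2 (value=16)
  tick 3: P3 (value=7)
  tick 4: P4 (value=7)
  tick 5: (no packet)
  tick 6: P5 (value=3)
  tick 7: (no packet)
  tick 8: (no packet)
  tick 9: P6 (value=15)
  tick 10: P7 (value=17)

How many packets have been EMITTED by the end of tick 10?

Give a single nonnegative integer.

Tick 1: [PARSE:P1(v=5,ok=F), VALIDATE:-, TRANSFORM:-, EMIT:-] out:-; in:P1
Tick 2: [PARSE:P2(v=16,ok=F), VALIDATE:P1(v=5,ok=F), TRANSFORM:-, EMIT:-] out:-; in:P2
Tick 3: [PARSE:P3(v=7,ok=F), VALIDATE:P2(v=16,ok=T), TRANSFORM:P1(v=0,ok=F), EMIT:-] out:-; in:P3
Tick 4: [PARSE:P4(v=7,ok=F), VALIDATE:P3(v=7,ok=F), TRANSFORM:P2(v=48,ok=T), EMIT:P1(v=0,ok=F)] out:-; in:P4
Tick 5: [PARSE:-, VALIDATE:P4(v=7,ok=T), TRANSFORM:P3(v=0,ok=F), EMIT:P2(v=48,ok=T)] out:P1(v=0); in:-
Tick 6: [PARSE:P5(v=3,ok=F), VALIDATE:-, TRANSFORM:P4(v=21,ok=T), EMIT:P3(v=0,ok=F)] out:P2(v=48); in:P5
Tick 7: [PARSE:-, VALIDATE:P5(v=3,ok=F), TRANSFORM:-, EMIT:P4(v=21,ok=T)] out:P3(v=0); in:-
Tick 8: [PARSE:-, VALIDATE:-, TRANSFORM:P5(v=0,ok=F), EMIT:-] out:P4(v=21); in:-
Tick 9: [PARSE:P6(v=15,ok=F), VALIDATE:-, TRANSFORM:-, EMIT:P5(v=0,ok=F)] out:-; in:P6
Tick 10: [PARSE:P7(v=17,ok=F), VALIDATE:P6(v=15,ok=T), TRANSFORM:-, EMIT:-] out:P5(v=0); in:P7
Emitted by tick 10: ['P1', 'P2', 'P3', 'P4', 'P5']

Answer: 5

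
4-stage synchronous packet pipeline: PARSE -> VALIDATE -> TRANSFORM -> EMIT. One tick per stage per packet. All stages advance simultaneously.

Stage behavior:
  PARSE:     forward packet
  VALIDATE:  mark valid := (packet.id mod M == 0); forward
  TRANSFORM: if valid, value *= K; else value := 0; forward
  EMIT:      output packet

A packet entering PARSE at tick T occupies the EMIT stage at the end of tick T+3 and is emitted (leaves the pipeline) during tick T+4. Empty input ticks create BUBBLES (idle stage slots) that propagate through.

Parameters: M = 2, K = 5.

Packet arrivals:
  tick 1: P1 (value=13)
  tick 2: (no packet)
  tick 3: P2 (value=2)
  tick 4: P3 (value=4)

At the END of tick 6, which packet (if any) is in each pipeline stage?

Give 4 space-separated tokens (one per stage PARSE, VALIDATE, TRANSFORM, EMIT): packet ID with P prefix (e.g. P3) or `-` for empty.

Tick 1: [PARSE:P1(v=13,ok=F), VALIDATE:-, TRANSFORM:-, EMIT:-] out:-; in:P1
Tick 2: [PARSE:-, VALIDATE:P1(v=13,ok=F), TRANSFORM:-, EMIT:-] out:-; in:-
Tick 3: [PARSE:P2(v=2,ok=F), VALIDATE:-, TRANSFORM:P1(v=0,ok=F), EMIT:-] out:-; in:P2
Tick 4: [PARSE:P3(v=4,ok=F), VALIDATE:P2(v=2,ok=T), TRANSFORM:-, EMIT:P1(v=0,ok=F)] out:-; in:P3
Tick 5: [PARSE:-, VALIDATE:P3(v=4,ok=F), TRANSFORM:P2(v=10,ok=T), EMIT:-] out:P1(v=0); in:-
Tick 6: [PARSE:-, VALIDATE:-, TRANSFORM:P3(v=0,ok=F), EMIT:P2(v=10,ok=T)] out:-; in:-
At end of tick 6: ['-', '-', 'P3', 'P2']

Answer: - - P3 P2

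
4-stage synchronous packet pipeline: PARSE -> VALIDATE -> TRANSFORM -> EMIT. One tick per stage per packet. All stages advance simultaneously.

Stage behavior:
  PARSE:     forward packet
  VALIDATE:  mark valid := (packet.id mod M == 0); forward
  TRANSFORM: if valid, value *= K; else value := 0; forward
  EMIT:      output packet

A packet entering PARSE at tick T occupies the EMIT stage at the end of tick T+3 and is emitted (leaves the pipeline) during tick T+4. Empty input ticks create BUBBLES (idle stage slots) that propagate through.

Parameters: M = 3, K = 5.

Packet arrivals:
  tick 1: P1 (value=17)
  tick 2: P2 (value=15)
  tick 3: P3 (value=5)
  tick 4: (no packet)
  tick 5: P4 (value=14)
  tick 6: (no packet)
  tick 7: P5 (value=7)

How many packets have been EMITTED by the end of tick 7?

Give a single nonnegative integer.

Tick 1: [PARSE:P1(v=17,ok=F), VALIDATE:-, TRANSFORM:-, EMIT:-] out:-; in:P1
Tick 2: [PARSE:P2(v=15,ok=F), VALIDATE:P1(v=17,ok=F), TRANSFORM:-, EMIT:-] out:-; in:P2
Tick 3: [PARSE:P3(v=5,ok=F), VALIDATE:P2(v=15,ok=F), TRANSFORM:P1(v=0,ok=F), EMIT:-] out:-; in:P3
Tick 4: [PARSE:-, VALIDATE:P3(v=5,ok=T), TRANSFORM:P2(v=0,ok=F), EMIT:P1(v=0,ok=F)] out:-; in:-
Tick 5: [PARSE:P4(v=14,ok=F), VALIDATE:-, TRANSFORM:P3(v=25,ok=T), EMIT:P2(v=0,ok=F)] out:P1(v=0); in:P4
Tick 6: [PARSE:-, VALIDATE:P4(v=14,ok=F), TRANSFORM:-, EMIT:P3(v=25,ok=T)] out:P2(v=0); in:-
Tick 7: [PARSE:P5(v=7,ok=F), VALIDATE:-, TRANSFORM:P4(v=0,ok=F), EMIT:-] out:P3(v=25); in:P5
Emitted by tick 7: ['P1', 'P2', 'P3']

Answer: 3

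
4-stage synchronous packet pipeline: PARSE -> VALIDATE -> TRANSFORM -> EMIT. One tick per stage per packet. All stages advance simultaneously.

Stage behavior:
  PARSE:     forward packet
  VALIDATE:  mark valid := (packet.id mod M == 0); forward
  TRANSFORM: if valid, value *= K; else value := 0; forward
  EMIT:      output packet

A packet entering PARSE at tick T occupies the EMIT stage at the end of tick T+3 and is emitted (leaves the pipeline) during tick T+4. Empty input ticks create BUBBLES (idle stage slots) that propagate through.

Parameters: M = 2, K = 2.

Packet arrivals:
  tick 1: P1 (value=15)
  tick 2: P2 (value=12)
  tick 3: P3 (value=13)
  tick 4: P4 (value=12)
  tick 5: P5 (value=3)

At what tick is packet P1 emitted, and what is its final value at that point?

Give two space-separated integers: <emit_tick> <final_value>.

Answer: 5 0

Derivation:
Tick 1: [PARSE:P1(v=15,ok=F), VALIDATE:-, TRANSFORM:-, EMIT:-] out:-; in:P1
Tick 2: [PARSE:P2(v=12,ok=F), VALIDATE:P1(v=15,ok=F), TRANSFORM:-, EMIT:-] out:-; in:P2
Tick 3: [PARSE:P3(v=13,ok=F), VALIDATE:P2(v=12,ok=T), TRANSFORM:P1(v=0,ok=F), EMIT:-] out:-; in:P3
Tick 4: [PARSE:P4(v=12,ok=F), VALIDATE:P3(v=13,ok=F), TRANSFORM:P2(v=24,ok=T), EMIT:P1(v=0,ok=F)] out:-; in:P4
Tick 5: [PARSE:P5(v=3,ok=F), VALIDATE:P4(v=12,ok=T), TRANSFORM:P3(v=0,ok=F), EMIT:P2(v=24,ok=T)] out:P1(v=0); in:P5
Tick 6: [PARSE:-, VALIDATE:P5(v=3,ok=F), TRANSFORM:P4(v=24,ok=T), EMIT:P3(v=0,ok=F)] out:P2(v=24); in:-
Tick 7: [PARSE:-, VALIDATE:-, TRANSFORM:P5(v=0,ok=F), EMIT:P4(v=24,ok=T)] out:P3(v=0); in:-
Tick 8: [PARSE:-, VALIDATE:-, TRANSFORM:-, EMIT:P5(v=0,ok=F)] out:P4(v=24); in:-
Tick 9: [PARSE:-, VALIDATE:-, TRANSFORM:-, EMIT:-] out:P5(v=0); in:-
P1: arrives tick 1, valid=False (id=1, id%2=1), emit tick 5, final value 0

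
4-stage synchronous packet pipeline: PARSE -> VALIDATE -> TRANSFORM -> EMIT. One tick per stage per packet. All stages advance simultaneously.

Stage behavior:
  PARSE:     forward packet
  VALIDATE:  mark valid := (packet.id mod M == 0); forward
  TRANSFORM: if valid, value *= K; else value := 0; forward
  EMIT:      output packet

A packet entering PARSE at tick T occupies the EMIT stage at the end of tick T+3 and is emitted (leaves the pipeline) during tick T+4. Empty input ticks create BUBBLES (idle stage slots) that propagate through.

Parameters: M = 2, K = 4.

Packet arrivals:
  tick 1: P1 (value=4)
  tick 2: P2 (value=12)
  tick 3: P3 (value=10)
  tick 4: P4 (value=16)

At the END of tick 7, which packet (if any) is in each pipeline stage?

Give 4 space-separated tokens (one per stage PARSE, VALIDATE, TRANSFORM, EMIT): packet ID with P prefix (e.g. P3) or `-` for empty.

Tick 1: [PARSE:P1(v=4,ok=F), VALIDATE:-, TRANSFORM:-, EMIT:-] out:-; in:P1
Tick 2: [PARSE:P2(v=12,ok=F), VALIDATE:P1(v=4,ok=F), TRANSFORM:-, EMIT:-] out:-; in:P2
Tick 3: [PARSE:P3(v=10,ok=F), VALIDATE:P2(v=12,ok=T), TRANSFORM:P1(v=0,ok=F), EMIT:-] out:-; in:P3
Tick 4: [PARSE:P4(v=16,ok=F), VALIDATE:P3(v=10,ok=F), TRANSFORM:P2(v=48,ok=T), EMIT:P1(v=0,ok=F)] out:-; in:P4
Tick 5: [PARSE:-, VALIDATE:P4(v=16,ok=T), TRANSFORM:P3(v=0,ok=F), EMIT:P2(v=48,ok=T)] out:P1(v=0); in:-
Tick 6: [PARSE:-, VALIDATE:-, TRANSFORM:P4(v=64,ok=T), EMIT:P3(v=0,ok=F)] out:P2(v=48); in:-
Tick 7: [PARSE:-, VALIDATE:-, TRANSFORM:-, EMIT:P4(v=64,ok=T)] out:P3(v=0); in:-
At end of tick 7: ['-', '-', '-', 'P4']

Answer: - - - P4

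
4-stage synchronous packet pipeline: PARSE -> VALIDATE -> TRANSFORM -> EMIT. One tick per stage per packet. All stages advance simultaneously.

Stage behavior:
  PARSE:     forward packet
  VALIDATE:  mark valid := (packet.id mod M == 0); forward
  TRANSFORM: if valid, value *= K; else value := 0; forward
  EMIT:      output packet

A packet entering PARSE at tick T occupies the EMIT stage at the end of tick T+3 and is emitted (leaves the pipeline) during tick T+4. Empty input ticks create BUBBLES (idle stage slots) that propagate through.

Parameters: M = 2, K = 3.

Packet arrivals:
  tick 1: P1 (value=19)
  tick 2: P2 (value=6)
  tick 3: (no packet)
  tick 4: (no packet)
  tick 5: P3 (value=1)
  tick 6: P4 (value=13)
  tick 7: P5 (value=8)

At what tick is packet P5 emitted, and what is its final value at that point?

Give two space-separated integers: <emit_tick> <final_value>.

Answer: 11 0

Derivation:
Tick 1: [PARSE:P1(v=19,ok=F), VALIDATE:-, TRANSFORM:-, EMIT:-] out:-; in:P1
Tick 2: [PARSE:P2(v=6,ok=F), VALIDATE:P1(v=19,ok=F), TRANSFORM:-, EMIT:-] out:-; in:P2
Tick 3: [PARSE:-, VALIDATE:P2(v=6,ok=T), TRANSFORM:P1(v=0,ok=F), EMIT:-] out:-; in:-
Tick 4: [PARSE:-, VALIDATE:-, TRANSFORM:P2(v=18,ok=T), EMIT:P1(v=0,ok=F)] out:-; in:-
Tick 5: [PARSE:P3(v=1,ok=F), VALIDATE:-, TRANSFORM:-, EMIT:P2(v=18,ok=T)] out:P1(v=0); in:P3
Tick 6: [PARSE:P4(v=13,ok=F), VALIDATE:P3(v=1,ok=F), TRANSFORM:-, EMIT:-] out:P2(v=18); in:P4
Tick 7: [PARSE:P5(v=8,ok=F), VALIDATE:P4(v=13,ok=T), TRANSFORM:P3(v=0,ok=F), EMIT:-] out:-; in:P5
Tick 8: [PARSE:-, VALIDATE:P5(v=8,ok=F), TRANSFORM:P4(v=39,ok=T), EMIT:P3(v=0,ok=F)] out:-; in:-
Tick 9: [PARSE:-, VALIDATE:-, TRANSFORM:P5(v=0,ok=F), EMIT:P4(v=39,ok=T)] out:P3(v=0); in:-
Tick 10: [PARSE:-, VALIDATE:-, TRANSFORM:-, EMIT:P5(v=0,ok=F)] out:P4(v=39); in:-
Tick 11: [PARSE:-, VALIDATE:-, TRANSFORM:-, EMIT:-] out:P5(v=0); in:-
P5: arrives tick 7, valid=False (id=5, id%2=1), emit tick 11, final value 0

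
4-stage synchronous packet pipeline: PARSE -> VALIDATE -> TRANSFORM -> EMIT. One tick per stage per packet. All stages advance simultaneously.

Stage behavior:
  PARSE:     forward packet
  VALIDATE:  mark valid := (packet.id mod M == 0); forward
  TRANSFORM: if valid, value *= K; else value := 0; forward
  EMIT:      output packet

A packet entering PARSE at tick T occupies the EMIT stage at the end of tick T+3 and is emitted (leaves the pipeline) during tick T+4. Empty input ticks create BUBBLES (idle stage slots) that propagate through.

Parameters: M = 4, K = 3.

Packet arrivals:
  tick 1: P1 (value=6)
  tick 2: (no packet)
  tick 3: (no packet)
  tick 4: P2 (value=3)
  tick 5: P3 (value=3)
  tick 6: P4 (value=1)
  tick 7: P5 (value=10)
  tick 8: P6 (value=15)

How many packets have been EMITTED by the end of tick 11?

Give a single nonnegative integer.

Answer: 5

Derivation:
Tick 1: [PARSE:P1(v=6,ok=F), VALIDATE:-, TRANSFORM:-, EMIT:-] out:-; in:P1
Tick 2: [PARSE:-, VALIDATE:P1(v=6,ok=F), TRANSFORM:-, EMIT:-] out:-; in:-
Tick 3: [PARSE:-, VALIDATE:-, TRANSFORM:P1(v=0,ok=F), EMIT:-] out:-; in:-
Tick 4: [PARSE:P2(v=3,ok=F), VALIDATE:-, TRANSFORM:-, EMIT:P1(v=0,ok=F)] out:-; in:P2
Tick 5: [PARSE:P3(v=3,ok=F), VALIDATE:P2(v=3,ok=F), TRANSFORM:-, EMIT:-] out:P1(v=0); in:P3
Tick 6: [PARSE:P4(v=1,ok=F), VALIDATE:P3(v=3,ok=F), TRANSFORM:P2(v=0,ok=F), EMIT:-] out:-; in:P4
Tick 7: [PARSE:P5(v=10,ok=F), VALIDATE:P4(v=1,ok=T), TRANSFORM:P3(v=0,ok=F), EMIT:P2(v=0,ok=F)] out:-; in:P5
Tick 8: [PARSE:P6(v=15,ok=F), VALIDATE:P5(v=10,ok=F), TRANSFORM:P4(v=3,ok=T), EMIT:P3(v=0,ok=F)] out:P2(v=0); in:P6
Tick 9: [PARSE:-, VALIDATE:P6(v=15,ok=F), TRANSFORM:P5(v=0,ok=F), EMIT:P4(v=3,ok=T)] out:P3(v=0); in:-
Tick 10: [PARSE:-, VALIDATE:-, TRANSFORM:P6(v=0,ok=F), EMIT:P5(v=0,ok=F)] out:P4(v=3); in:-
Tick 11: [PARSE:-, VALIDATE:-, TRANSFORM:-, EMIT:P6(v=0,ok=F)] out:P5(v=0); in:-
Emitted by tick 11: ['P1', 'P2', 'P3', 'P4', 'P5']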